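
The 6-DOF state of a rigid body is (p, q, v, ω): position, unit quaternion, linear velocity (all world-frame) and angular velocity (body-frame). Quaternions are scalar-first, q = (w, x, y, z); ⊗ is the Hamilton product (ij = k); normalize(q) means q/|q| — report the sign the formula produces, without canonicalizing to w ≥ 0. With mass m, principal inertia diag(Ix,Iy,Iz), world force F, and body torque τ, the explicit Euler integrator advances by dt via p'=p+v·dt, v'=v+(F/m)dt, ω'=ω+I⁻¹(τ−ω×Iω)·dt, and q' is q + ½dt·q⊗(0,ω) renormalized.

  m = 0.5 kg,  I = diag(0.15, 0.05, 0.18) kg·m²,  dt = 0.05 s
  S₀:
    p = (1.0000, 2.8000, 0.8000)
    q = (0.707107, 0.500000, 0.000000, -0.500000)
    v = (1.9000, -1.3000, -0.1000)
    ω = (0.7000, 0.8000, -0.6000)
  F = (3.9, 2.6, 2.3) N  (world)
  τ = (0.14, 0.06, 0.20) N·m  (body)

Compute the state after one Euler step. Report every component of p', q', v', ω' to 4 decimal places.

angular accel α = (1.3493, 0.9480, 1.4222)
new body rate ω' = (0.7675, 0.8474, -0.5289)
q⊗(0,ω) = (-0.6500000, 0.8949749, 0.5156856, -0.0242642)
q + ½dt·q⊗(0,ω), renormalized = (0.6905, 0.5221, 0.0129, -0.5004)
new position p' = (1.0950, 2.7350, 0.7950)
new velocity v' = (2.2900, -1.0400, 0.1300)

p' = (1.0950, 2.7350, 0.7950)
q' = (0.6905, 0.5221, 0.0129, -0.5004)
v' = (2.2900, -1.0400, 0.1300)
ω' = (0.7675, 0.8474, -0.5289)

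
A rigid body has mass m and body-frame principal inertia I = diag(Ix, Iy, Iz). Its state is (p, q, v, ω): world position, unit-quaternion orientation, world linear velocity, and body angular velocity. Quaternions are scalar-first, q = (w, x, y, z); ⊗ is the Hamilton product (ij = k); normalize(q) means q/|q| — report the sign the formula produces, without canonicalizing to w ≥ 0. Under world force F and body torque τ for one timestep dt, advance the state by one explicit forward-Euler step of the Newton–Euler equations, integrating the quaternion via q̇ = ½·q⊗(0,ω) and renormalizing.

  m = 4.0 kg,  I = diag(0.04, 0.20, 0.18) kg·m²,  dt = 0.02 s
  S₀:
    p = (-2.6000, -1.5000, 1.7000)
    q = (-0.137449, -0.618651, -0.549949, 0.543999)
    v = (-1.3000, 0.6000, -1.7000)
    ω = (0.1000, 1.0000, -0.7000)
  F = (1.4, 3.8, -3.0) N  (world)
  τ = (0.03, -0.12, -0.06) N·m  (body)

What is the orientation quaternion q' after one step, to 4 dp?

q' = (-0.1275, -0.6203, -0.5551, 0.5393)

Hamilton product q⊗(0,ω) = (0.9926134, -0.1727796, -0.5161048, -0.4674418)
updated quaternion q' = (-0.1275, -0.6203, -0.5551, 0.5393)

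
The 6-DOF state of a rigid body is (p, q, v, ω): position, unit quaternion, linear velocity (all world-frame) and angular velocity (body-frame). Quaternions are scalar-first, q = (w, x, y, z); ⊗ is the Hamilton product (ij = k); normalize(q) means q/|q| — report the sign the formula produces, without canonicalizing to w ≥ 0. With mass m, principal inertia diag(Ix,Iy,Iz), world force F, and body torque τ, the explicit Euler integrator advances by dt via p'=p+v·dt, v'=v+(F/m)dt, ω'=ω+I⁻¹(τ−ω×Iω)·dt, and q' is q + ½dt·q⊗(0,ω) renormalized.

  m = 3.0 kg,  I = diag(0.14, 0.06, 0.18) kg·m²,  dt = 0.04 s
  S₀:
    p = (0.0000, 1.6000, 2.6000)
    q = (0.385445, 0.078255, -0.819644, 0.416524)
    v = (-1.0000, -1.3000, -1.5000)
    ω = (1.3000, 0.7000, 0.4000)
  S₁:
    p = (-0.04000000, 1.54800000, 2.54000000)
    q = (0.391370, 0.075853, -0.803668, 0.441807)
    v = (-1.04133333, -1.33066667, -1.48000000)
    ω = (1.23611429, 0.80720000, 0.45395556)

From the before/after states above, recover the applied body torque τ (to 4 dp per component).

rate change Δω = (-0.06388571, 0.10720000, 0.05395556)
precession coupling = (0.0336, -0.0208, -0.0728)
τ = I·(Δω/dt) + ω₀×(Iω₀) = (-0.1900, 0.1400, 0.1700)

τ = (-0.1900, 0.1400, 0.1700)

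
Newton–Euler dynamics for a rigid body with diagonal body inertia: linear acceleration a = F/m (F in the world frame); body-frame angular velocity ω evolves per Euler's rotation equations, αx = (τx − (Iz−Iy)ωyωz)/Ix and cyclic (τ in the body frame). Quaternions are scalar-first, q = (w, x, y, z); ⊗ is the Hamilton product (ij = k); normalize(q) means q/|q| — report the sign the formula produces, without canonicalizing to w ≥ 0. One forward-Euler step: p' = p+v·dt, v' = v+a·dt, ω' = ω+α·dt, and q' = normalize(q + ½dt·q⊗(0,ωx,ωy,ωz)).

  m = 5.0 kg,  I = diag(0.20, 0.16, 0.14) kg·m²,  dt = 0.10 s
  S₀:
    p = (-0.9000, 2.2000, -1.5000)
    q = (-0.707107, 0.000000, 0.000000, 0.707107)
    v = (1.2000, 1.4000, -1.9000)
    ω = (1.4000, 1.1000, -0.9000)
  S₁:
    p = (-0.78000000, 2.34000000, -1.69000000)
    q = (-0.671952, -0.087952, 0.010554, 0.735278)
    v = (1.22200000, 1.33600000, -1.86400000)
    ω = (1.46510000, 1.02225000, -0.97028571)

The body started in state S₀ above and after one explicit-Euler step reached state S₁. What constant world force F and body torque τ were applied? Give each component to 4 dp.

F = (1.1000, -3.2000, 1.8000)
τ = (0.1500, -0.2000, -0.1600)

rate change Δω = (0.06510000, -0.07775000, -0.07028571)
ω₀×(Iω₀) = (0.0198, -0.0756, -0.0616)
τ = I·(Δω/dt) + ω₀×(Iω₀) = (0.1500, -0.2000, -0.1600)
Δv = v₁−v₀ = (0.02200000, -0.06400000, 0.03600000)
applied force F = (1.1000, -3.2000, 1.8000)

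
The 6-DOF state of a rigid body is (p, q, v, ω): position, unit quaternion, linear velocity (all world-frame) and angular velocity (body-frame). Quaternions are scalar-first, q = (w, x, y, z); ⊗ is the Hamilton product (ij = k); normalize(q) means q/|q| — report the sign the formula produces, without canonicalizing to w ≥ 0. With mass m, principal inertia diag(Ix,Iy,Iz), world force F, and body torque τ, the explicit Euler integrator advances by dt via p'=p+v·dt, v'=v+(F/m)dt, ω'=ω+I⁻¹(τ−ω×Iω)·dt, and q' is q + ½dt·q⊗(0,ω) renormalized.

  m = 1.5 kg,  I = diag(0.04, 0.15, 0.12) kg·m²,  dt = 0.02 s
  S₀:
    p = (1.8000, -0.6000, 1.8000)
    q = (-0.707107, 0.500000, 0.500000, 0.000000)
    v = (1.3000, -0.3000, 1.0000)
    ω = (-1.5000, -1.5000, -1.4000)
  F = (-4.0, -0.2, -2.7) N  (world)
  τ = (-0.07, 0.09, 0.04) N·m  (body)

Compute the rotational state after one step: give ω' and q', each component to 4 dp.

ω' = (-1.5035, -1.4656, -1.4346)
q' = (-0.6919, 0.5034, 0.5174, 0.0099)

gyro term ω×Iω = (-0.0630, -0.1680, 0.2475)
angular accel α = (-0.1750, 1.7200, -1.7292)
new body rate ω' = (-1.5035, -1.4656, -1.4346)
Hamilton product q⊗(0,ω) = (1.5000000, 0.3606605, 1.7606605, 0.9899498)
updated quaternion q' = (-0.6919, 0.5034, 0.5174, 0.0099)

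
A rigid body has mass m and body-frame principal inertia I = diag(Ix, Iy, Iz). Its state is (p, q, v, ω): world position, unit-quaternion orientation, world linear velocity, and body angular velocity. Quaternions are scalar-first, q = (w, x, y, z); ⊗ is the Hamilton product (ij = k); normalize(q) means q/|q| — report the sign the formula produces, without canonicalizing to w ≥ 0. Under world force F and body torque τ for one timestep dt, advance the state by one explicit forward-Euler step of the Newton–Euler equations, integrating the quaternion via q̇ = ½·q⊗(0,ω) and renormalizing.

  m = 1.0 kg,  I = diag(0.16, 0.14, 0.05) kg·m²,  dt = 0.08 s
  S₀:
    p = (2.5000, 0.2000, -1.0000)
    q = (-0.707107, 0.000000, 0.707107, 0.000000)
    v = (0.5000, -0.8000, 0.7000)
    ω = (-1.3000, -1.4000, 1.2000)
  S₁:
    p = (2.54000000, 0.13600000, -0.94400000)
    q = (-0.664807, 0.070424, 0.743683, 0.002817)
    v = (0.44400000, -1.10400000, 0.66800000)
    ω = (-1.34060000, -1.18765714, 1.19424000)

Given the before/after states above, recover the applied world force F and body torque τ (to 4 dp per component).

Δv = v₁−v₀ = (-0.05600000, -0.30400000, -0.03200000)
F = m·Δv/dt = (-0.7000, -3.8000, -0.4000)
rate change Δω = (-0.04060000, 0.21234286, -0.00576000)
I·α + gyro = (0.0700, 0.2000, -0.0400)

F = (-0.7000, -3.8000, -0.4000)
τ = (0.0700, 0.2000, -0.0400)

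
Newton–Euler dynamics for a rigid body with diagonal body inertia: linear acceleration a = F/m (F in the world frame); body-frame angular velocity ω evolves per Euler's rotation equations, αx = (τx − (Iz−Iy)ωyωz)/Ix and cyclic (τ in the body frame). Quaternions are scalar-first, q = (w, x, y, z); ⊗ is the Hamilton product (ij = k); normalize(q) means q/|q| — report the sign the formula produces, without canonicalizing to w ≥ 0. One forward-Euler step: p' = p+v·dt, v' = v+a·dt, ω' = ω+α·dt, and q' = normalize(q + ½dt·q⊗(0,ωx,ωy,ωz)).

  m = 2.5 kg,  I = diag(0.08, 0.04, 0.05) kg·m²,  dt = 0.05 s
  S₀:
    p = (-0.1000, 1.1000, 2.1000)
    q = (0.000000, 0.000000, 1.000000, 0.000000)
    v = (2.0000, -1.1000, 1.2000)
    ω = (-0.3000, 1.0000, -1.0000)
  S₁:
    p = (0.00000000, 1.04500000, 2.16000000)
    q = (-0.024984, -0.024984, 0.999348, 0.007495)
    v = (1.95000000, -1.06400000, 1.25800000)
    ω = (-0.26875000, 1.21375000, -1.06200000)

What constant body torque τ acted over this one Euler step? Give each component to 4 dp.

τ = (0.0400, 0.1800, -0.0500)

Δω = ω₁−ω₀ = (0.03125000, 0.21375000, -0.06200000)
I·α + gyro = (0.0400, 0.1800, -0.0500)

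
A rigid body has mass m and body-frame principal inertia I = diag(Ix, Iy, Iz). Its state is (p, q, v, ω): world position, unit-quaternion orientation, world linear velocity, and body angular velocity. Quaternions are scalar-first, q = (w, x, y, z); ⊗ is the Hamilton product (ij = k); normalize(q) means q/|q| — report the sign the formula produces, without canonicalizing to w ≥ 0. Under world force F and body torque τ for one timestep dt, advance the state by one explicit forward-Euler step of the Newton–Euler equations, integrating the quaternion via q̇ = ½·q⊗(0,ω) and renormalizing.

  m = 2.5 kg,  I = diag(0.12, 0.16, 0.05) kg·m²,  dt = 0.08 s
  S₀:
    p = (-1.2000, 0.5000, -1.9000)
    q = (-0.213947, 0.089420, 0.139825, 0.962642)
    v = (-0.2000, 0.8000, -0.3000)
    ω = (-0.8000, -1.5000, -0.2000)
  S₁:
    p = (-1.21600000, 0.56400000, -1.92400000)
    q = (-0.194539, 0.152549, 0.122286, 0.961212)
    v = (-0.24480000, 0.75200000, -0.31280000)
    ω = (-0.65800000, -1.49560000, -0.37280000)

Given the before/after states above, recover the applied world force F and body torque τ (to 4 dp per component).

Δv = v₁−v₀ = (-0.04480000, -0.04800000, -0.01280000)
m·(v₁−v₀)/dt = (-1.4000, -1.5000, -0.4000)
rate change Δω = (0.14200000, 0.00440000, -0.17280000)
applied torque τ = (0.1800, 0.0200, -0.0600)

F = (-1.4000, -1.5000, -0.4000)
τ = (0.1800, 0.0200, -0.0600)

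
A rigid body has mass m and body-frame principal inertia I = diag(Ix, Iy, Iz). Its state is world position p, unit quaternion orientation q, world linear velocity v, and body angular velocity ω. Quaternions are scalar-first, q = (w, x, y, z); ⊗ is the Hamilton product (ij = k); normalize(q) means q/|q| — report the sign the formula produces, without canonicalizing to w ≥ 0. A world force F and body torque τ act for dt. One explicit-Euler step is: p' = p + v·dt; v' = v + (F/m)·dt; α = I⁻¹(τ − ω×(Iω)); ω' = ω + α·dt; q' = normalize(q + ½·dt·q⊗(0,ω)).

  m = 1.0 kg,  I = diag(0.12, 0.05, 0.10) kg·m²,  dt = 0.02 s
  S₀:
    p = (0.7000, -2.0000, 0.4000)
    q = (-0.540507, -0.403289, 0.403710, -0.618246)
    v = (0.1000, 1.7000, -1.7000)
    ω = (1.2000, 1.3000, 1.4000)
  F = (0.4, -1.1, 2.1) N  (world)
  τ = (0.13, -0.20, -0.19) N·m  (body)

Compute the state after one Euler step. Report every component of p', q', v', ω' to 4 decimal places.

(τ − ω×Iω)/I = (0.3250, -4.6720, -0.8080)
ω + α·dt = (1.2065, 1.2066, 1.3838)
q⊗(0,ω) = (0.8246682, 0.7203054, -0.8799497, -1.7654375)
updated quaternion q' = (-0.5321, -0.3960, 0.3948, -0.6357)
p + v·dt = (0.7020, -1.9660, 0.3660)
v' = v + a·dt = (0.1080, 1.6780, -1.6580)

p' = (0.7020, -1.9660, 0.3660)
q' = (-0.5321, -0.3960, 0.3948, -0.6357)
v' = (0.1080, 1.6780, -1.6580)
ω' = (1.2065, 1.2066, 1.3838)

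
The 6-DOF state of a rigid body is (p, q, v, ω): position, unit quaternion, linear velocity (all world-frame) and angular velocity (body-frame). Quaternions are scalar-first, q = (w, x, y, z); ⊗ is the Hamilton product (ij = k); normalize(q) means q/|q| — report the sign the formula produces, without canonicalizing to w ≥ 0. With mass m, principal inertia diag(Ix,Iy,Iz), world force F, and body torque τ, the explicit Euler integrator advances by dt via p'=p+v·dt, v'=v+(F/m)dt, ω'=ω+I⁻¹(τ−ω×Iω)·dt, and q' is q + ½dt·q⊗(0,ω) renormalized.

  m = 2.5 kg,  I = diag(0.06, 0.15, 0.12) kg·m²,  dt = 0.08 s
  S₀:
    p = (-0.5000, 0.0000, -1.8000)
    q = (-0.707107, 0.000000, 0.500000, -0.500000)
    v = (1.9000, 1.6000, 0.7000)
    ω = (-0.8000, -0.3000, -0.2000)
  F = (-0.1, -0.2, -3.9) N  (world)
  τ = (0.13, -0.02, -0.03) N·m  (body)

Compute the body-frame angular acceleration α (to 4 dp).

α = (2.1967, -0.0693, -0.4300)

precession coupling ω×(Iω) = (-0.0018, -0.0096, 0.0216)
α = I⁻¹(τ − ω×Iω) = (2.1967, -0.0693, -0.4300)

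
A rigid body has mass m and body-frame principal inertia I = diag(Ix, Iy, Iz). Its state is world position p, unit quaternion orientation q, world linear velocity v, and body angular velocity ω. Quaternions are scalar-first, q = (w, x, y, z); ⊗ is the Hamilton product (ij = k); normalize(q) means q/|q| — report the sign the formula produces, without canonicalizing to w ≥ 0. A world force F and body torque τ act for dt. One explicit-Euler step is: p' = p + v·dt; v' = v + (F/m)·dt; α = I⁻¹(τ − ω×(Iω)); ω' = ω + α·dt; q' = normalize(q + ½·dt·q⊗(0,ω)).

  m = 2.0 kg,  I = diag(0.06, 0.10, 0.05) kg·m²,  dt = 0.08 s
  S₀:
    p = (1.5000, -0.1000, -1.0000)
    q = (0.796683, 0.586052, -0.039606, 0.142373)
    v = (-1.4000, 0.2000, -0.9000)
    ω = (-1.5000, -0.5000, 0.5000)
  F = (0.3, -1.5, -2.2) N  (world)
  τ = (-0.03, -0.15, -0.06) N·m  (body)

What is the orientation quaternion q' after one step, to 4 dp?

q' = (0.8264, 0.5391, -0.0756, 0.1439)

Hamilton product q⊗(0,ω) = (0.7880885, -1.1436410, -0.9049270, 0.0459065)
q + ½dt·q⊗(0,ω), renormalized = (0.8264, 0.5391, -0.0756, 0.1439)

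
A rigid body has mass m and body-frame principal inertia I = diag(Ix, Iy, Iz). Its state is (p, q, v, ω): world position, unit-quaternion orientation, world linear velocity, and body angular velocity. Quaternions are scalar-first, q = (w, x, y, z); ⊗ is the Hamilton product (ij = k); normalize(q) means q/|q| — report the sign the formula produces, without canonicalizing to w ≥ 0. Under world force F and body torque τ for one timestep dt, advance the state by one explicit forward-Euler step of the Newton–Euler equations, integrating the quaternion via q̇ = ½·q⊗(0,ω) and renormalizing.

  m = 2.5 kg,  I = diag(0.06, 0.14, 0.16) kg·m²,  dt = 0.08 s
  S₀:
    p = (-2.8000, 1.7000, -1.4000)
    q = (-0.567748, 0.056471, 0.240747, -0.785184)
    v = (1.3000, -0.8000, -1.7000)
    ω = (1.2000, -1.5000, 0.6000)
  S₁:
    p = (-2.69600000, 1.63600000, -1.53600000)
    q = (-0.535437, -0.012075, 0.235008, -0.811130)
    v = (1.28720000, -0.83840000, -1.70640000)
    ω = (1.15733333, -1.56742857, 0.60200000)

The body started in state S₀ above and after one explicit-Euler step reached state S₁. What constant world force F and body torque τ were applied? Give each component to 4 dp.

F = (-0.4000, -1.2000, -0.2000)
τ = (-0.0500, -0.1900, -0.1400)

velocity change Δv = (-0.01280000, -0.03840000, -0.00640000)
applied force F = (-0.4000, -1.2000, -0.2000)
Δω = ω₁−ω₀ = (-0.04266667, -0.06742857, 0.00200000)
applied torque τ = (-0.0500, -0.1900, -0.1400)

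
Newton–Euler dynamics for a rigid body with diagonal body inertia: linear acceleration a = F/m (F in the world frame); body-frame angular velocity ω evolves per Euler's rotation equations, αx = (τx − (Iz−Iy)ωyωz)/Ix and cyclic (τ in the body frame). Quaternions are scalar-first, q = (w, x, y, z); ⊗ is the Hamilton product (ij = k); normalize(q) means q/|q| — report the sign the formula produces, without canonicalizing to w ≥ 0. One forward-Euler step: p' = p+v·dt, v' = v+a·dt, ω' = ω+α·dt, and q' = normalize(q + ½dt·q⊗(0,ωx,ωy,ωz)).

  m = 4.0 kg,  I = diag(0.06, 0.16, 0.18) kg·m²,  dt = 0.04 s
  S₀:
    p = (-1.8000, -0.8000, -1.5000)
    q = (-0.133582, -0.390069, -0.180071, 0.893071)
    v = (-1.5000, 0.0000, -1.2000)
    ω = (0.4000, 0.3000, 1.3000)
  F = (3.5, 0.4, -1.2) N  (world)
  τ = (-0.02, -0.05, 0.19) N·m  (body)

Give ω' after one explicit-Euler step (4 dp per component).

(τ − ω×Iω)/I = (-0.4633, 0.0775, 0.9889)
ω' = ω + α·dt = (0.3815, 0.3031, 1.3396)

ω' = (0.3815, 0.3031, 1.3396)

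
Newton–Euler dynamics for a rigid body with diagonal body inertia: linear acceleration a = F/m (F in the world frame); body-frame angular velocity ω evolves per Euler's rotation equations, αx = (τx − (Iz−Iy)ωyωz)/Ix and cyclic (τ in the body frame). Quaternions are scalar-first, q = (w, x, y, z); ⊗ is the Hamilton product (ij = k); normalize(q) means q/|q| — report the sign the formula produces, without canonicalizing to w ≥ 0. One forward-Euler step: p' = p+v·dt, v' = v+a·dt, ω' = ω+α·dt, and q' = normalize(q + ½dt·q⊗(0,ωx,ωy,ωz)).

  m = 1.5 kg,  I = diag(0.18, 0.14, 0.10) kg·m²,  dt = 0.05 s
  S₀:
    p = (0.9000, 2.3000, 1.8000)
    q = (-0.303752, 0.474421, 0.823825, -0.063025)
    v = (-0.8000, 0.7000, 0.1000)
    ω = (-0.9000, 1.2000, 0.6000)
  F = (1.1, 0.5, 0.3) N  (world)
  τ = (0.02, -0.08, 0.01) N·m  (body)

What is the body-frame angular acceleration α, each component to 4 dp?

α = (0.2711, -0.2629, -0.3320)

precession coupling ω×(Iω) = (-0.0288, -0.0432, 0.0432)
α = I⁻¹(τ − ω×Iω) = (0.2711, -0.2629, -0.3320)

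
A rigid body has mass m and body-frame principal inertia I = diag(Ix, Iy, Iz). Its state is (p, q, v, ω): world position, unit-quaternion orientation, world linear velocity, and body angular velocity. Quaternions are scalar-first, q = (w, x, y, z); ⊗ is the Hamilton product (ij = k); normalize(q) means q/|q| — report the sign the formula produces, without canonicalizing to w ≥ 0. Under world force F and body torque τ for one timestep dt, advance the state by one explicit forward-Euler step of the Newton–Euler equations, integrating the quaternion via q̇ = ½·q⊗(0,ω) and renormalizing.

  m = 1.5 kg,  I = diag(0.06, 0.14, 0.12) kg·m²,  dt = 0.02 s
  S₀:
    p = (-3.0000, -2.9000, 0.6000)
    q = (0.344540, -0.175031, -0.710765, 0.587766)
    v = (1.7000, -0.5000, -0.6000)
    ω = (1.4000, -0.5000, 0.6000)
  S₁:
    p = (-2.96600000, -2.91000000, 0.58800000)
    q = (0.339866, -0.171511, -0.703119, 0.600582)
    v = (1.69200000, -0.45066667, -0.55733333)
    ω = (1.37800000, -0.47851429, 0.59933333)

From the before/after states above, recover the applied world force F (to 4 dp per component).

Δv = v₁−v₀ = (-0.00800000, 0.04933333, 0.04266667)
applied force F = (-0.6000, 3.7000, 3.2000)

F = (-0.6000, 3.7000, 3.2000)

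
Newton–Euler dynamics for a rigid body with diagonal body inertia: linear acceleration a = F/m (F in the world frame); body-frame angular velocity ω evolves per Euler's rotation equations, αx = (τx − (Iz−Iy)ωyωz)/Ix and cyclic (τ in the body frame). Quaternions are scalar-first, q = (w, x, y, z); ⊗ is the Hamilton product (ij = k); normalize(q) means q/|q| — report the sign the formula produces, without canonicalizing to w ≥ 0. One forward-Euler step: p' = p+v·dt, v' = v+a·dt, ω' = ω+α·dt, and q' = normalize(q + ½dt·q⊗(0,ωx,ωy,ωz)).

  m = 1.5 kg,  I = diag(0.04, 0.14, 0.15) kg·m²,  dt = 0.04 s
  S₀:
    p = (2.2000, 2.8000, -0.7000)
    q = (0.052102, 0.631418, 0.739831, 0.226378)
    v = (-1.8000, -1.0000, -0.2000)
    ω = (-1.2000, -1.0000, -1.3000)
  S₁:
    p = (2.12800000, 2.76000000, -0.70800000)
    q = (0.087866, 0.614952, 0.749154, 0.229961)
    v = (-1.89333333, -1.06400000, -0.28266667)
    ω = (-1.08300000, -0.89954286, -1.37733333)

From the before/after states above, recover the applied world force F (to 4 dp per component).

velocity change Δv = (-0.09333333, -0.06400000, -0.08266667)
m·(v₁−v₀)/dt = (-3.5000, -2.4000, -3.1000)

F = (-3.5000, -2.4000, -3.1000)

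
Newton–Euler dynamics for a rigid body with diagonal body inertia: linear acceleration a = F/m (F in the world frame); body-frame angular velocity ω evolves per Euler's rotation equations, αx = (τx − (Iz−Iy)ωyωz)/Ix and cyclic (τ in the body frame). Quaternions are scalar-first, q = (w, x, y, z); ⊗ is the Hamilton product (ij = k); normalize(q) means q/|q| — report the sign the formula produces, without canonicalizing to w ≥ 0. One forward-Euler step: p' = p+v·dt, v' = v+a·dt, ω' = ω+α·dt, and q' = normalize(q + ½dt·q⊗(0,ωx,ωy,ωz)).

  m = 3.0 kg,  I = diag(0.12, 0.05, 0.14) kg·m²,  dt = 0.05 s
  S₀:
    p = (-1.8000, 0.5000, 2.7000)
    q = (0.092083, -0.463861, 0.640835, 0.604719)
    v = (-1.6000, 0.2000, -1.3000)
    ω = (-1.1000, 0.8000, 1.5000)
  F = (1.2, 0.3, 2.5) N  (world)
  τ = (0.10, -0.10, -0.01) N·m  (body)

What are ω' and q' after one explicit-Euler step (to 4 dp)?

ω' = (-1.1033, 0.6670, 1.4744)
q' = (0.0438, -0.4539, 0.6426, 0.6157)

gyro term ω×Iω = (0.1080, 0.0330, 0.0616)
angular accel α = (-0.0667, -2.6600, -0.5114)
new body rate ω' = (-1.1033, 0.6670, 1.4744)
q⊗(0,ω) = (-1.9299936, 0.3761860, 0.1042670, 0.4719542)
q + ½dt·q⊗(0,ω), renormalized = (0.0438, -0.4539, 0.6426, 0.6157)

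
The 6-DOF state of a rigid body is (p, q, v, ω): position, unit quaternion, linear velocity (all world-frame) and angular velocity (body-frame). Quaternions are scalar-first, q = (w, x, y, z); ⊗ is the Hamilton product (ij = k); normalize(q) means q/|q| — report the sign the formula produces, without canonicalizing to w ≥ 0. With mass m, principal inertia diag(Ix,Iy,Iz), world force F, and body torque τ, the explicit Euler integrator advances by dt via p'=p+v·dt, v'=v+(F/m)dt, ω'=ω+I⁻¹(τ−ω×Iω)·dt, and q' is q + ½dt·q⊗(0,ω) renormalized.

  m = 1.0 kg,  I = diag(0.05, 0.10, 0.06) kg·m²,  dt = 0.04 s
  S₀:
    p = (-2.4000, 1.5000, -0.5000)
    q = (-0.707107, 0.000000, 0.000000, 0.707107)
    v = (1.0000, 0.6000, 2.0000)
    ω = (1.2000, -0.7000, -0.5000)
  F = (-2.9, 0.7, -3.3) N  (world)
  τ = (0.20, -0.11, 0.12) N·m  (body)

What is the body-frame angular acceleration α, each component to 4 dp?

α = (4.2800, -1.1600, 2.7000)

gyro term ω×Iω = (-0.0140, 0.0060, -0.0420)
angular accel α = (4.2800, -1.1600, 2.7000)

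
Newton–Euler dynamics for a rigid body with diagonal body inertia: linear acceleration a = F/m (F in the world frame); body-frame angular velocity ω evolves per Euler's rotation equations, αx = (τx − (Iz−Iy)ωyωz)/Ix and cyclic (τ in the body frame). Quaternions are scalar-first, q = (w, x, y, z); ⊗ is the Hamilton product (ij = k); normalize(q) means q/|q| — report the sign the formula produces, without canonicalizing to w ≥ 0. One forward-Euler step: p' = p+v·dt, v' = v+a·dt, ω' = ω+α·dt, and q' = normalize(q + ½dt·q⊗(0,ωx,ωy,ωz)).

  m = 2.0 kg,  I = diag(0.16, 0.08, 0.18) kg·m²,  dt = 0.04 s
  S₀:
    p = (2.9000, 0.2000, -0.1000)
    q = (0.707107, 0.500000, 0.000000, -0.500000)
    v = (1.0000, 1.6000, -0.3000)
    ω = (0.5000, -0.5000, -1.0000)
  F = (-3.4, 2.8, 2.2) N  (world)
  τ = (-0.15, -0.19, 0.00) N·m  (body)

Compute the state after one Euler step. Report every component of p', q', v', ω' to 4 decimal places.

a = F/m = (-1.7000, 1.4000, 1.1000)
p' = p + v·dt = (2.9400, 0.2640, -0.1120)
v + (F/m)dt = (0.9320, 1.6560, -0.2560)
α = I⁻¹(τ − ω×Iω) = (-1.2500, -2.5000, -0.1111)
new body rate ω' = (0.4500, -0.6000, -1.0044)
2q̇ = q⊗(0,ω) = (-0.7500000, 0.1035535, -0.1035535, -0.9571070)
updated quaternion q' = (0.6919, 0.5019, -0.0021, -0.5190)

p' = (2.9400, 0.2640, -0.1120)
q' = (0.6919, 0.5019, -0.0021, -0.5190)
v' = (0.9320, 1.6560, -0.2560)
ω' = (0.4500, -0.6000, -1.0044)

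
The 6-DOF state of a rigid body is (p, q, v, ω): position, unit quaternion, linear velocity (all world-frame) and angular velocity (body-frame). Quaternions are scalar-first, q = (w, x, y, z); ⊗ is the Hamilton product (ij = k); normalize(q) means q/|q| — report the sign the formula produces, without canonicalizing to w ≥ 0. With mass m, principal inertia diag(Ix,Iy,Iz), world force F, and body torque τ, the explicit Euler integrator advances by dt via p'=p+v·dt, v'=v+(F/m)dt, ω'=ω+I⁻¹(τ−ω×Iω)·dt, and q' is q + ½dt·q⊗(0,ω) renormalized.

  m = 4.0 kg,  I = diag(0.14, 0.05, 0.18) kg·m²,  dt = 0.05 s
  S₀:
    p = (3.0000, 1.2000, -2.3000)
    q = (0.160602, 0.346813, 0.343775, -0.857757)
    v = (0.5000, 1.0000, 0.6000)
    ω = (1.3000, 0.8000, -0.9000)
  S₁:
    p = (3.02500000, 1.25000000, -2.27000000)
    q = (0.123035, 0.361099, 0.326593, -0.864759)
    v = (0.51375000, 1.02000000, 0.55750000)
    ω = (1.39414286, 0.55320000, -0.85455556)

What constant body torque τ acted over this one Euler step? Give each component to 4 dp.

τ = (0.1700, -0.2000, 0.0700)

rate change Δω = (0.09414286, -0.24680000, 0.04544444)
gyro term ω₀×Iω₀ = (-0.0936, 0.0468, -0.0936)
applied torque τ = (0.1700, -0.2000, 0.0700)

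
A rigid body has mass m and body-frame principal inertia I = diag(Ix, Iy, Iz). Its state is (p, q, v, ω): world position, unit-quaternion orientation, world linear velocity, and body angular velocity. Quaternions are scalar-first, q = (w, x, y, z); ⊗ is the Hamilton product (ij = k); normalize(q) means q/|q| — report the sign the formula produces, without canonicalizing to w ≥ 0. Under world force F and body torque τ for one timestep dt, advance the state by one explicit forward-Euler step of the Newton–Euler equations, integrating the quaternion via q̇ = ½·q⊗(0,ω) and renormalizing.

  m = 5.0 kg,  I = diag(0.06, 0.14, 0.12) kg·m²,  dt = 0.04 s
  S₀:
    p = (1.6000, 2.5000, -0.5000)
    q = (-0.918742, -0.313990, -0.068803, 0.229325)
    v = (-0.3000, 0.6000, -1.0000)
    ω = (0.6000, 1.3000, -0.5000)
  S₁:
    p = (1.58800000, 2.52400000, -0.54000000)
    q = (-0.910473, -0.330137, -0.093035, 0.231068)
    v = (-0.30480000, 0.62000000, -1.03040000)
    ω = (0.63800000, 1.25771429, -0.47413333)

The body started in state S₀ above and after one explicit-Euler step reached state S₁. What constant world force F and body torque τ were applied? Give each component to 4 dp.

F = (-0.6000, 2.5000, -3.8000)
τ = (0.0700, -0.1300, 0.1400)

v₁ − v₀ = (-0.00480000, 0.02000000, -0.03040000)
F = m·Δv/dt = (-0.6000, 2.5000, -3.8000)
rate change Δω = (0.03800000, -0.04228571, 0.02586667)
I·α + gyro = (0.0700, -0.1300, 0.1400)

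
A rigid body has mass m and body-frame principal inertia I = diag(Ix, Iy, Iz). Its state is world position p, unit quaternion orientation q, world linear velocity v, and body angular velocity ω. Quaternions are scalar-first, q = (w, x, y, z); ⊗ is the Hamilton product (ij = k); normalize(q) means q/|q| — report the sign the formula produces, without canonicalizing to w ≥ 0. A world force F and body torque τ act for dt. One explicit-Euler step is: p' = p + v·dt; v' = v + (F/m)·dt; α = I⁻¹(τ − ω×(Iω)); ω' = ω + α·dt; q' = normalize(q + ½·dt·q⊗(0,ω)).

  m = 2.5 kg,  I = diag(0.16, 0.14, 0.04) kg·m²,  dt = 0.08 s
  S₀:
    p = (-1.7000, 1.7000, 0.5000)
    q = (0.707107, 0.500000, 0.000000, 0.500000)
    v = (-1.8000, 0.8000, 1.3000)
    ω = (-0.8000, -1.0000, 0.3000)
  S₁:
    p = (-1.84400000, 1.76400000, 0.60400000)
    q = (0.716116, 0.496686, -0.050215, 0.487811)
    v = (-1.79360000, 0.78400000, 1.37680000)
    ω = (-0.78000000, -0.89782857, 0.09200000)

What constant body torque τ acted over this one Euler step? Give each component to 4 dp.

ω₁ − ω₀ = (0.02000000, 0.10217143, -0.20800000)
ω₀×(Iω₀) = (0.0300, -0.0288, -0.0160)
applied torque τ = (0.0700, 0.1500, -0.1200)

τ = (0.0700, 0.1500, -0.1200)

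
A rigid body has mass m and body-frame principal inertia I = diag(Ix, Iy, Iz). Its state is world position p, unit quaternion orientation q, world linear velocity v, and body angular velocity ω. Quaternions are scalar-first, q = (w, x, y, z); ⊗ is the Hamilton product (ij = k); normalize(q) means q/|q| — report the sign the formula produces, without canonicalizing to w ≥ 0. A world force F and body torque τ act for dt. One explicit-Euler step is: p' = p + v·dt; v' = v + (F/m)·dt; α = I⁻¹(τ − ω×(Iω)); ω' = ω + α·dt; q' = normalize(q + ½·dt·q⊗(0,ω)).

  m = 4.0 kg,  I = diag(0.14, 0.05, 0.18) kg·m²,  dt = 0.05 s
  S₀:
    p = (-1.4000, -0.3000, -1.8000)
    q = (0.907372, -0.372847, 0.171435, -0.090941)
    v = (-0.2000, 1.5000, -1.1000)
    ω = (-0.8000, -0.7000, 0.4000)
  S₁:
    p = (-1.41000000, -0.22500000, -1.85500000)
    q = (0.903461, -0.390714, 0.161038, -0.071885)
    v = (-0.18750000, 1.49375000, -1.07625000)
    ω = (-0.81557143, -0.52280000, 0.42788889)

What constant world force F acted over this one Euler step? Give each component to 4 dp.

velocity change Δv = (0.01250000, -0.00625000, 0.02375000)
m·(v₁−v₀)/dt = (1.0000, -0.5000, 1.9000)

F = (1.0000, -0.5000, 1.9000)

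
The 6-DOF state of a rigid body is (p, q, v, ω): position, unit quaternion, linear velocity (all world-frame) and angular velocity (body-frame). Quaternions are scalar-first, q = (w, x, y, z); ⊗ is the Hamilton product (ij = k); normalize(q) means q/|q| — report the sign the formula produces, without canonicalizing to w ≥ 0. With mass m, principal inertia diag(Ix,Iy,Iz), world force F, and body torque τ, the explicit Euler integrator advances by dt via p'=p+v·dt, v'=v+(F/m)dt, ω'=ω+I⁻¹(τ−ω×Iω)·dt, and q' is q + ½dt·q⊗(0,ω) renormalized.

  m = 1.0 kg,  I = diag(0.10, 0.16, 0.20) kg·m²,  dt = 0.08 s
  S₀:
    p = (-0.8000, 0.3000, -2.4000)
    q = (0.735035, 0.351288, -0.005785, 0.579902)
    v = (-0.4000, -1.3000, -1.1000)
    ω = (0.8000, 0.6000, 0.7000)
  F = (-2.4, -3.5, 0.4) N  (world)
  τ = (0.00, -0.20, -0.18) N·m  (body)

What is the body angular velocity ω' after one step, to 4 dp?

angular accel α = (-0.1680, -0.9000, -1.0440)
ω' = ω + α·dt = (0.7866, 0.5280, 0.6165)

ω' = (0.7866, 0.5280, 0.6165)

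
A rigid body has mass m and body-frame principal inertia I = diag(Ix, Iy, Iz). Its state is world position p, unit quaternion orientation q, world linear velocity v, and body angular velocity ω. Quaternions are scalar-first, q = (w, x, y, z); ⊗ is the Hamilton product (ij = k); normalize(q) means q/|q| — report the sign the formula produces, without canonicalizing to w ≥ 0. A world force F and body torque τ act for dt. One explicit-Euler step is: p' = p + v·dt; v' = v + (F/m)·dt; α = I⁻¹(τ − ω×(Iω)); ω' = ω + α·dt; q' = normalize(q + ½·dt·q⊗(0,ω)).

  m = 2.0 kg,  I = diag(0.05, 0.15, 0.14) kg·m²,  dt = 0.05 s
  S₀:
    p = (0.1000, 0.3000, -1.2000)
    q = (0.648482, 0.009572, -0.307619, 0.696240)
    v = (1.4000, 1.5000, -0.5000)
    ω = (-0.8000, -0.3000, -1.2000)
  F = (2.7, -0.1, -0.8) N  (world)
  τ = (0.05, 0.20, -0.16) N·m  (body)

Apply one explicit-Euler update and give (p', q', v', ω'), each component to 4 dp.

linear accel F/m = (1.3500, -0.0500, -0.4000)
p' = p + v·dt = (0.1700, 0.3750, -1.2250)
new velocity v' = (1.4675, 1.4975, -0.5200)
angular accel α = (1.0720, 1.9093, -1.3143)
ω' = ω + α·dt = (-0.7464, -0.2045, -1.2657)
2q̇ = q⊗(0,ω) = (0.7508599, 0.0592292, -0.7400502, -1.0271452)
q + ½dt·q⊗(0,ω), renormalized = (0.6668, 0.0110, -0.3259, 0.6701)

p' = (0.1700, 0.3750, -1.2250)
q' = (0.6668, 0.0110, -0.3259, 0.6701)
v' = (1.4675, 1.4975, -0.5200)
ω' = (-0.7464, -0.2045, -1.2657)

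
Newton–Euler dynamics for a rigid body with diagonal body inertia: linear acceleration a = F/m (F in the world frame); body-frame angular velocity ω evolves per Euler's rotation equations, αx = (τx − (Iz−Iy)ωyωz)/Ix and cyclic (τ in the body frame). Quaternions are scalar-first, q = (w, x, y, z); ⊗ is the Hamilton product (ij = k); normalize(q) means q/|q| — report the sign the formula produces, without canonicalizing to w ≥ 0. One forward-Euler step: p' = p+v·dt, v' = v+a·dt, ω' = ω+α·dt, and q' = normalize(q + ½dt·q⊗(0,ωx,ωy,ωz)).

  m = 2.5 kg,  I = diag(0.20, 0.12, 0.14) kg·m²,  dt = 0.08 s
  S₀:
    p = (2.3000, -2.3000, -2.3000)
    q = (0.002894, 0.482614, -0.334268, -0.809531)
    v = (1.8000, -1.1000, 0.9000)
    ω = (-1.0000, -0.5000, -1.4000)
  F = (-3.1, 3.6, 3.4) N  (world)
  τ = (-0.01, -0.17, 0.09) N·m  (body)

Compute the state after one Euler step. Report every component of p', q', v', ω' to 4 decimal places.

p' = (2.4440, -2.3880, -2.2280)
q' = (-0.0297, 0.4838, -0.2742, -0.8306)
v' = (1.7008, -0.9848, 1.0088)
ω' = (-1.0096, -0.6693, -1.3257)

α = I⁻¹(τ − ω×Iω) = (-0.1200, -2.1167, 0.9286)
ω + α·dt = (-1.0096, -0.6693, -1.3257)
q⊗(0,ω) = (-0.8178634, 0.0603157, 1.4837436, -0.5796266)
q + ½dt·q⊗(0,ω), renormalized = (-0.0297, 0.4838, -0.2742, -0.8306)
a = F/m = (-1.2400, 1.4400, 1.3600)
p + v·dt = (2.4440, -2.3880, -2.2280)
new velocity v' = (1.7008, -0.9848, 1.0088)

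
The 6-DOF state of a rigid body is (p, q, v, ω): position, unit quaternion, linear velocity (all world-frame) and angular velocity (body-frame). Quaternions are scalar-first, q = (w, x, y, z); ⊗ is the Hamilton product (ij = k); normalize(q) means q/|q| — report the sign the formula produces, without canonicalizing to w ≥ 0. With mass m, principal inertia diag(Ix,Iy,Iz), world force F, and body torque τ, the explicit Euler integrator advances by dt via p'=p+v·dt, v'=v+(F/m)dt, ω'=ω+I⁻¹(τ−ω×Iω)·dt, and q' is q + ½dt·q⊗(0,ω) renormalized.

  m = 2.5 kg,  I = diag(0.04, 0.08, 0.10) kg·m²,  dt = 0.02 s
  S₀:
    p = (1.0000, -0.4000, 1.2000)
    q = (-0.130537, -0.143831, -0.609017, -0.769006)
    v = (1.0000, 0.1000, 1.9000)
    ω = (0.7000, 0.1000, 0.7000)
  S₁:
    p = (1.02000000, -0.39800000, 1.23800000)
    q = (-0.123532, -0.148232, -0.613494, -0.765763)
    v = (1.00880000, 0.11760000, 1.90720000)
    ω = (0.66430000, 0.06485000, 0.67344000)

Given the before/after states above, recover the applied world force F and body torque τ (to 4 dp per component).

F = (1.1000, 2.2000, 0.9000)
τ = (-0.0700, -0.1700, -0.1300)

v₁ − v₀ = (0.00880000, 0.01760000, 0.00720000)
applied force F = (1.1000, 2.2000, 0.9000)
rate change Δω = (-0.03570000, -0.03515000, -0.02656000)
precession coupling = (0.0014, -0.0294, 0.0028)
I·α + gyro = (-0.0700, -0.1700, -0.1300)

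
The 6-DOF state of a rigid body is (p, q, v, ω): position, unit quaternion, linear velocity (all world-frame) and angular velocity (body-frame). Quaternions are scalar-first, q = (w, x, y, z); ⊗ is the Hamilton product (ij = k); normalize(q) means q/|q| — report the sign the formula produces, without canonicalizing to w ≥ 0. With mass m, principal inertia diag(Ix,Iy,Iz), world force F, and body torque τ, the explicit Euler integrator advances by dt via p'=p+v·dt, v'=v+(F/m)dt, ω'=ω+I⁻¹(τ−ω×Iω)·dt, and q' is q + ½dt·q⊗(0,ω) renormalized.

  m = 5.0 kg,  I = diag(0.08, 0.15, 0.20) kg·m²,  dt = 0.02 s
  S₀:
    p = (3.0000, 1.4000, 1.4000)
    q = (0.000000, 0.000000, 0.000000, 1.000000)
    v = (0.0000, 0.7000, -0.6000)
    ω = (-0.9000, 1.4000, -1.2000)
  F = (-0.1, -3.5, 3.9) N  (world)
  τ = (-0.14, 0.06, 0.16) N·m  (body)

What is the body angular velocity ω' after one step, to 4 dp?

precession coupling ω×(Iω) = (-0.0840, -0.1296, -0.0882)
angular accel α = (-0.7000, 1.2640, 1.2410)
new body rate ω' = (-0.9140, 1.4253, -1.1752)

ω' = (-0.9140, 1.4253, -1.1752)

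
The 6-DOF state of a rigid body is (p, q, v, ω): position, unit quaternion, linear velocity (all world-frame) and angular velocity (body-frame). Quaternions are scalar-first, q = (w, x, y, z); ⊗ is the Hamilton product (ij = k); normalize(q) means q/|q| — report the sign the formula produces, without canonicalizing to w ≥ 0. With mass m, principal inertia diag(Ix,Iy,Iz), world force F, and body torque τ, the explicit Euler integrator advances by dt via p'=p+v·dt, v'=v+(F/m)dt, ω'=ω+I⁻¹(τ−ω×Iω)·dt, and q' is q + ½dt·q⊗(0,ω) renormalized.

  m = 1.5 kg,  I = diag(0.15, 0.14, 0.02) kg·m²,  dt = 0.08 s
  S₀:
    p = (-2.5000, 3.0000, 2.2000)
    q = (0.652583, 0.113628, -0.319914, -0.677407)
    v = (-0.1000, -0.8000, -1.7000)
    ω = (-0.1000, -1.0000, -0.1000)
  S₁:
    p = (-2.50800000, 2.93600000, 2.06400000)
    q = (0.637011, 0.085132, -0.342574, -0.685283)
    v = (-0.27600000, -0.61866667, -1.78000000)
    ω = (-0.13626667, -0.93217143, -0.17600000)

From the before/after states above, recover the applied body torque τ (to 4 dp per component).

ω₁ − ω₀ = (-0.03626667, 0.06782857, -0.07600000)
τ = I·(Δω/dt) + ω₀×(Iω₀) = (-0.0800, 0.1200, -0.0200)

τ = (-0.0800, 0.1200, -0.0200)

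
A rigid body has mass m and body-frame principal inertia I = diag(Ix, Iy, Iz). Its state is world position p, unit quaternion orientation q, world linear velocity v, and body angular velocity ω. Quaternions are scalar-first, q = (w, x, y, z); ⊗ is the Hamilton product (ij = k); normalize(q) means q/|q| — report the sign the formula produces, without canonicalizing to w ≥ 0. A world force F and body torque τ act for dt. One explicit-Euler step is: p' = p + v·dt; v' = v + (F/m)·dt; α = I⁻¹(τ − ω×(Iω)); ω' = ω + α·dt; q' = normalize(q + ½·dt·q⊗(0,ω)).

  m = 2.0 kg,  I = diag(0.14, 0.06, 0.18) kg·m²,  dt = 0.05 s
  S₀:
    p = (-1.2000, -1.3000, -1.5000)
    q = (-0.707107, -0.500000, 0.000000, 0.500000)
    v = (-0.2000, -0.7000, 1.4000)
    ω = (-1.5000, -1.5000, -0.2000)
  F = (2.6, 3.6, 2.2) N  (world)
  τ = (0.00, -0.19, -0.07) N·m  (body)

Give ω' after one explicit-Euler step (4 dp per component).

precession coupling ω×(Iω) = (0.0360, -0.0120, -0.1800)
(τ − ω×Iω)/I = (-0.2571, -2.9667, 0.6111)
new body rate ω' = (-1.5129, -1.6483, -0.1694)

ω' = (-1.5129, -1.6483, -0.1694)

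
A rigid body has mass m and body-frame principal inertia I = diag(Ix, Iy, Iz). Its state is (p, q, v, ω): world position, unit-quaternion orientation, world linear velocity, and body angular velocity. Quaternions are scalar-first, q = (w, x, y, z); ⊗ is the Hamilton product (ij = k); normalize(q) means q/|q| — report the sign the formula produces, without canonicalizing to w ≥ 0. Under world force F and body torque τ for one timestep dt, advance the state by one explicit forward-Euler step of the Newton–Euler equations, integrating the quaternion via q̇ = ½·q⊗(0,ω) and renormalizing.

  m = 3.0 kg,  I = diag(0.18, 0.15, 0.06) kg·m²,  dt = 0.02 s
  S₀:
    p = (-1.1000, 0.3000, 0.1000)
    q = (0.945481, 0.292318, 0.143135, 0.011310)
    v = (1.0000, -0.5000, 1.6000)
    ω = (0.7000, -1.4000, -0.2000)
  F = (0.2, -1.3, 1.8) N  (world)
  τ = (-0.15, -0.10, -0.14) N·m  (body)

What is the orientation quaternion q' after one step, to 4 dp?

2q̇ = q⊗(0,ω) = (-0.0019716, 0.6490437, -1.2572928, -0.6985359)
q + ½dt·q⊗(0,ω), renormalized = (0.9453, 0.2988, 0.1305, 0.0043)

q' = (0.9453, 0.2988, 0.1305, 0.0043)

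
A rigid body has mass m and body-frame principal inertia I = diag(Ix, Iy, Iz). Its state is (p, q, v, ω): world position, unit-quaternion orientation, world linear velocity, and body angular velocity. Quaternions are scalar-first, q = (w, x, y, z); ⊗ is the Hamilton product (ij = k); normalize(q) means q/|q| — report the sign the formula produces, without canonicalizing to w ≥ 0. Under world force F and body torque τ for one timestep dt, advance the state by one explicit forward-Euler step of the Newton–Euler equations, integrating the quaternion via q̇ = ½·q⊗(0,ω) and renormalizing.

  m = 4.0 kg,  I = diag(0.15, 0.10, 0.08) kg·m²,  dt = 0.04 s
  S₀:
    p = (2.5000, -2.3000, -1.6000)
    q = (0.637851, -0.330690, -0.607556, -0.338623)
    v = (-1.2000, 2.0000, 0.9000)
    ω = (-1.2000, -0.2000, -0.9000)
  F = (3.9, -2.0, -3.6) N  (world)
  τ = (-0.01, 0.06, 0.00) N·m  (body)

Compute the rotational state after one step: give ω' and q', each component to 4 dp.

gyro term ω×Iω = (-0.0036, 0.0756, -0.0120)
(τ − ω×Iω)/I = (-0.0427, -0.1560, 0.1500)
new body rate ω' = (-1.2017, -0.2062, -0.8940)
q⊗(0,ω) = (-0.8230999, -0.2863454, -0.0188436, -1.2369951)
updated quaternion q' = (0.6211, -0.3363, -0.6077, -0.3632)

ω' = (-1.2017, -0.2062, -0.8940)
q' = (0.6211, -0.3363, -0.6077, -0.3632)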